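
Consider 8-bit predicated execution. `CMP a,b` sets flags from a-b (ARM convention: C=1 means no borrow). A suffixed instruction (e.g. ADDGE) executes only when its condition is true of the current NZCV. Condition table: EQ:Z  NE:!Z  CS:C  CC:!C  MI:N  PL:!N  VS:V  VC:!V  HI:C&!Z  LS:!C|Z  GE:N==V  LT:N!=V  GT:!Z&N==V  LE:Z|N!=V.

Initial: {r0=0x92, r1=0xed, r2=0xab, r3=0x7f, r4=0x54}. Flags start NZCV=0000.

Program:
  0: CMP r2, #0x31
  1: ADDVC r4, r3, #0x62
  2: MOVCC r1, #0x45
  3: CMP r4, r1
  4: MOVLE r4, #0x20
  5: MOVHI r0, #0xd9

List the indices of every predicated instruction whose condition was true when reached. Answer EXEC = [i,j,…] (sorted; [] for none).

0: ✓ CMP  NZCV=0011
1: · ADDVC
2: · MOVCC
3: ✓ CMP  NZCV=0000
4: · MOVLE
5: · MOVHI

EXEC = []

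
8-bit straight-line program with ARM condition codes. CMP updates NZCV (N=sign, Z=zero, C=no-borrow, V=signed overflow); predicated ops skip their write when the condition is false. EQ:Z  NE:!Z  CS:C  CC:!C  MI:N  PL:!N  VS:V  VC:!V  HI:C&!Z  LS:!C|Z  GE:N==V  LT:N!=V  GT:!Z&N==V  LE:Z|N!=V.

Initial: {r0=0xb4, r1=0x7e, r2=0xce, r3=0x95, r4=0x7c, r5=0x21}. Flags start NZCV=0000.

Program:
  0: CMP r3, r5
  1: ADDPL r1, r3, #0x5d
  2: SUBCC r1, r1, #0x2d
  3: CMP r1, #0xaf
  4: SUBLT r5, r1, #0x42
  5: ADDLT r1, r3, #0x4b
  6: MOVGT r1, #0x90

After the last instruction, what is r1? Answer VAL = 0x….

VAL = 0x90

0: ✓ CMP  NZCV=0011
1: ✓ ADDPL  r1←0xf2
2: · SUBCC
3: ✓ CMP  NZCV=0010
4: · SUBLT
5: · ADDLT
6: ✓ MOVGT  r1←0x90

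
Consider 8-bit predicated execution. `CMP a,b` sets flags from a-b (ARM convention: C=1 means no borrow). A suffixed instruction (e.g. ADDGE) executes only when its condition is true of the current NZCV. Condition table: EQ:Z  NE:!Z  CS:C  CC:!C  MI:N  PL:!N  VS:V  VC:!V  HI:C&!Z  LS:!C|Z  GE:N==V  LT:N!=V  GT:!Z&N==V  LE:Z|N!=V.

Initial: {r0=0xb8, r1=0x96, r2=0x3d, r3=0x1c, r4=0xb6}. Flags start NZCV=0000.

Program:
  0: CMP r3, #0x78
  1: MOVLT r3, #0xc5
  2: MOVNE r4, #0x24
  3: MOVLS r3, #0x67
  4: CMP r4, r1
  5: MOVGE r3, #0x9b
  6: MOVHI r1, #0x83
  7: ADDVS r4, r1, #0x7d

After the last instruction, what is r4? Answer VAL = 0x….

[0] flags=1000 → (cmp)
[1] flags=1000 LT?T → r3=0xc5
[2] flags=1000 NE?T → r4=0x24
[3] flags=1000 LS?T → r3=0x67
[4] flags=1001 → (cmp)
[5] flags=1001 GE?T → r3=0x9b
[6] flags=1001 HI?F → skip
[7] flags=1001 VS?T → r4=0x13

VAL = 0x13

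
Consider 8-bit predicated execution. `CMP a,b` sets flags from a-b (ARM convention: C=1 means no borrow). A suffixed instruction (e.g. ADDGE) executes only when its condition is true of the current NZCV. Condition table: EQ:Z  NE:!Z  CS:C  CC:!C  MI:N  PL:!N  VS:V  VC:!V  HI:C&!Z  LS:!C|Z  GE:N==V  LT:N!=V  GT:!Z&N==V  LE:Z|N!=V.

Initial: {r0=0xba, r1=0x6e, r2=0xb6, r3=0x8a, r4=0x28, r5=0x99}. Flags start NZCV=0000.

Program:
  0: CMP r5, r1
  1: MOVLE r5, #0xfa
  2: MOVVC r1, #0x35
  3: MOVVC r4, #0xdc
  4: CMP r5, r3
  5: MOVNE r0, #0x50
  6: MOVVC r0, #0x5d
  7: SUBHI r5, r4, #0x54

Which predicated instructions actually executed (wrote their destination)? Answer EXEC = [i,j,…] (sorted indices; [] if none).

0: ✓ CMP  NZCV=0011
1: ✓ MOVLE  r5←0xfa
2: · MOVVC
3: · MOVVC
4: ✓ CMP  NZCV=0010
5: ✓ MOVNE  r0←0x50
6: ✓ MOVVC  r0←0x5d
7: ✓ SUBHI  r5←0xd4

EXEC = [1,5,6,7]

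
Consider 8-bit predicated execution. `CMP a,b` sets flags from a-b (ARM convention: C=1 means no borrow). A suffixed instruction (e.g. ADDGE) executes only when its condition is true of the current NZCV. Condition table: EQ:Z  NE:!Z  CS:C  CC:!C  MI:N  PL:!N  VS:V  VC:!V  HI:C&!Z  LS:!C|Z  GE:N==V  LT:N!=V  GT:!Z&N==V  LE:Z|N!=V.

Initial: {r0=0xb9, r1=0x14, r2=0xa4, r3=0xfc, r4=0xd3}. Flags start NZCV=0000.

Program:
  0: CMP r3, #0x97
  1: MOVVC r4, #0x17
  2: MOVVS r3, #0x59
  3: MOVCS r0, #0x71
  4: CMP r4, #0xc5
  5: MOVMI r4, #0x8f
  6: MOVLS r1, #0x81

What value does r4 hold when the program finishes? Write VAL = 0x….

0: ✓ CMP  NZCV=0010
1: ✓ MOVVC  r4←0x17
2: · MOVVS
3: ✓ MOVCS  r0←0x71
4: ✓ CMP  NZCV=0000
5: · MOVMI
6: ✓ MOVLS  r1←0x81

VAL = 0x17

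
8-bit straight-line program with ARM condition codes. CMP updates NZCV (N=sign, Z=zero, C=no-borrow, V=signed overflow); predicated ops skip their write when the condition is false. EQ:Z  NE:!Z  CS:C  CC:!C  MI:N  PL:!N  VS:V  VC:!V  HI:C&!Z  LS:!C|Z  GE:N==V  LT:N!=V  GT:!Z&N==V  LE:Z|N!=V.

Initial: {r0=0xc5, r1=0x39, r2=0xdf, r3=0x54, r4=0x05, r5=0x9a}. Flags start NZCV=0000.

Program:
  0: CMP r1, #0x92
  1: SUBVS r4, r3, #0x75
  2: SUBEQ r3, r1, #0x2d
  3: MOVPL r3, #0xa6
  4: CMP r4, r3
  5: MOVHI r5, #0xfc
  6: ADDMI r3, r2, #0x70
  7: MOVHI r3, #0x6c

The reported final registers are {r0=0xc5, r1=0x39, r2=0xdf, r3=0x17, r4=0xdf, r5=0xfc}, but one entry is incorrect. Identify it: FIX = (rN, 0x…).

FIX = (r3, 0x6c)

0: ✓ CMP  NZCV=1001
1: ✓ SUBVS  r4←0xdf
2: · SUBEQ
3: · MOVPL
4: ✓ CMP  NZCV=1010
5: ✓ MOVHI  r5←0xfc
6: ✓ ADDMI  r3←0x4f
7: ✓ MOVHI  r3←0x6c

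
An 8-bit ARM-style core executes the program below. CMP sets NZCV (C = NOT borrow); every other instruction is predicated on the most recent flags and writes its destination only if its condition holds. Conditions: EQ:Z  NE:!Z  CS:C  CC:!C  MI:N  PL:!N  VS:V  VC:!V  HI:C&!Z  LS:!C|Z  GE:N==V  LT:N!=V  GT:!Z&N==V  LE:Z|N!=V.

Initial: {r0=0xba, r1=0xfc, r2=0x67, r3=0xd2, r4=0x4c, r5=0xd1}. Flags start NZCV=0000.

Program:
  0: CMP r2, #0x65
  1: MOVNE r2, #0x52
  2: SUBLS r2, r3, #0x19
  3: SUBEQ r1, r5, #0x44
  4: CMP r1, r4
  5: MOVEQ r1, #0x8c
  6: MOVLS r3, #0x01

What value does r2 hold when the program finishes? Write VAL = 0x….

VAL = 0x52

[0] flags=0010 → (cmp)
[1] flags=0010 NE?T → r2=0x52
[2] flags=0010 LS?F → skip
[3] flags=0010 EQ?F → skip
[4] flags=1010 → (cmp)
[5] flags=1010 EQ?F → skip
[6] flags=1010 LS?F → skip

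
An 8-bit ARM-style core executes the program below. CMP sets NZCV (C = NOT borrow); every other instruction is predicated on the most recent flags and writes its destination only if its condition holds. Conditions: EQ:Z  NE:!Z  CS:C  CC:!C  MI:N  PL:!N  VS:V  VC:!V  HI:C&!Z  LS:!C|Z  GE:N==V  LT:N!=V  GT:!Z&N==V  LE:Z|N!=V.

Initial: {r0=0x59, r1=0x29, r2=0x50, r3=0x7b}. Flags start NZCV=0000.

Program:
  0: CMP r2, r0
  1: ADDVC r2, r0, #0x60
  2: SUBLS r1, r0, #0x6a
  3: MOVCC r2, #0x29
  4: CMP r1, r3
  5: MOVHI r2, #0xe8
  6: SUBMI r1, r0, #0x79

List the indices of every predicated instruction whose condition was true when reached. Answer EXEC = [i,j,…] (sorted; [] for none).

0: ✓ CMP  NZCV=1000
1: ✓ ADDVC  r2←0xb9
2: ✓ SUBLS  r1←0xef
3: ✓ MOVCC  r2←0x29
4: ✓ CMP  NZCV=0011
5: ✓ MOVHI  r2←0xe8
6: · SUBMI

EXEC = [1,2,3,5]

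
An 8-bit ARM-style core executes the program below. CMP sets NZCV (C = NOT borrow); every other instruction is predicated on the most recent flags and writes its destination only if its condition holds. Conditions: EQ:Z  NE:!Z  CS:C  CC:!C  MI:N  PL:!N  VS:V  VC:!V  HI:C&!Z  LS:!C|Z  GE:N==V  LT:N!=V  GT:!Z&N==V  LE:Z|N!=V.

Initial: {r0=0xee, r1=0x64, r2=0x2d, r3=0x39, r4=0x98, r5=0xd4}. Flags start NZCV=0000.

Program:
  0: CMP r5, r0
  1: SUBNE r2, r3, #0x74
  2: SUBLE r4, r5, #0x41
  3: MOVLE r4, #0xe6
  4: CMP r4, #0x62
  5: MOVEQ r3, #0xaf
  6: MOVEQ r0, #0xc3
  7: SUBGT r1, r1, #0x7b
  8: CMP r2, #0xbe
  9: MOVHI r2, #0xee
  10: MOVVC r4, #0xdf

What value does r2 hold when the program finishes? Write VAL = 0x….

VAL = 0xee

0: ✓ CMP  NZCV=1000
1: ✓ SUBNE  r2←0xc5
2: ✓ SUBLE  r4←0x93
3: ✓ MOVLE  r4←0xe6
4: ✓ CMP  NZCV=1010
5: · MOVEQ
6: · MOVEQ
7: · SUBGT
8: ✓ CMP  NZCV=0010
9: ✓ MOVHI  r2←0xee
10: ✓ MOVVC  r4←0xdf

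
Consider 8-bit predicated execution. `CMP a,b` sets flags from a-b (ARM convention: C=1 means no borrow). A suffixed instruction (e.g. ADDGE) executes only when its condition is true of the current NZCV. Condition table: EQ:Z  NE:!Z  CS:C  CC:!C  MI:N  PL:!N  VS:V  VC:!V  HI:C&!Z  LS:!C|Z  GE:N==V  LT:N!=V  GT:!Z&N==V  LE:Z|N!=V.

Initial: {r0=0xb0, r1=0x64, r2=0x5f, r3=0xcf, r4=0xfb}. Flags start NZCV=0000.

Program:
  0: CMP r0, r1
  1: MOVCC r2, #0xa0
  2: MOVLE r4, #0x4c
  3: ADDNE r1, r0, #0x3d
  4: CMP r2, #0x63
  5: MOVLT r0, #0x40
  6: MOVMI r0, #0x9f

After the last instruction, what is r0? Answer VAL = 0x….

VAL = 0x9f

[0] flags=0011 → (cmp)
[1] flags=0011 CC?F → skip
[2] flags=0011 LE?T → r4=0x4c
[3] flags=0011 NE?T → r1=0xed
[4] flags=1000 → (cmp)
[5] flags=1000 LT?T → r0=0x40
[6] flags=1000 MI?T → r0=0x9f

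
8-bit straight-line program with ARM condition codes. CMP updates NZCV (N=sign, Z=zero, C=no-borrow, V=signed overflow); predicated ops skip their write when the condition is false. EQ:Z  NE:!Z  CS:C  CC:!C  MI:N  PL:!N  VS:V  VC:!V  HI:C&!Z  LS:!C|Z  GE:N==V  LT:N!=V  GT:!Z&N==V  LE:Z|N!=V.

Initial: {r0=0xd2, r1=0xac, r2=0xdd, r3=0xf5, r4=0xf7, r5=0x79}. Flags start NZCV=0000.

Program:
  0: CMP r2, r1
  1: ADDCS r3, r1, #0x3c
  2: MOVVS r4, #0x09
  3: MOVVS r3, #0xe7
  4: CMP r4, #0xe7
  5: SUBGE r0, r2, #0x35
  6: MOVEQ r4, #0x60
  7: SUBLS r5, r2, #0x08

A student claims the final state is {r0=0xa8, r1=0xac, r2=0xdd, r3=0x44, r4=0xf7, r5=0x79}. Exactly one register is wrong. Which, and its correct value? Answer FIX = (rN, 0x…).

FIX = (r3, 0xe8)

[0] flags=0010 → (cmp)
[1] flags=0010 CS?T → r3=0xe8
[2] flags=0010 VS?F → skip
[3] flags=0010 VS?F → skip
[4] flags=0010 → (cmp)
[5] flags=0010 GE?T → r0=0xa8
[6] flags=0010 EQ?F → skip
[7] flags=0010 LS?F → skip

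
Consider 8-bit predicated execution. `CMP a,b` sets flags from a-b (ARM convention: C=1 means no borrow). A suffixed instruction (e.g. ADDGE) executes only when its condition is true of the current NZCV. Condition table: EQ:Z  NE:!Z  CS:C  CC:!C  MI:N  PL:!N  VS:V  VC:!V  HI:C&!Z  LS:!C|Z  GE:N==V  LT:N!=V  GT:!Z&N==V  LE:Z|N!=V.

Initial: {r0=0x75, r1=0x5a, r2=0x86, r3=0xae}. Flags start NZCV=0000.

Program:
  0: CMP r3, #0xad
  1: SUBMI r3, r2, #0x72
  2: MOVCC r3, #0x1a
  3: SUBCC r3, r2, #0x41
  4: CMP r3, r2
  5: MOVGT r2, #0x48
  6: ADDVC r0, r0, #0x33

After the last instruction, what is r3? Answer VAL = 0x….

VAL = 0xae

0: ✓ CMP  NZCV=0010
1: · SUBMI
2: · MOVCC
3: · SUBCC
4: ✓ CMP  NZCV=0010
5: ✓ MOVGT  r2←0x48
6: ✓ ADDVC  r0←0xa8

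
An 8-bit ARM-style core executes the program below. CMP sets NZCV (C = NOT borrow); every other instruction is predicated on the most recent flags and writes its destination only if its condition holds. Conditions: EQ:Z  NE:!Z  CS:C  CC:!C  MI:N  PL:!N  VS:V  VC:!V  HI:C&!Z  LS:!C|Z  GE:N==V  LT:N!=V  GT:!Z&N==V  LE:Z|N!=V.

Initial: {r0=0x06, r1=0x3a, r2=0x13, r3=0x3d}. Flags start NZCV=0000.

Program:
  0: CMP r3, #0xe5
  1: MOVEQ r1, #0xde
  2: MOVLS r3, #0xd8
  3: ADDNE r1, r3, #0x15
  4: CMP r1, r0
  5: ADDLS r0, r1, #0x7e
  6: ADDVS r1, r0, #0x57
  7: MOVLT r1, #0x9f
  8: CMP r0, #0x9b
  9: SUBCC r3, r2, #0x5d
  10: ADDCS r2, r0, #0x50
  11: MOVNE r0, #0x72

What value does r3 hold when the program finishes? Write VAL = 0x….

[0] flags=0000 → (cmp)
[1] flags=0000 EQ?F → skip
[2] flags=0000 LS?T → r3=0xd8
[3] flags=0000 NE?T → r1=0xed
[4] flags=1010 → (cmp)
[5] flags=1010 LS?F → skip
[6] flags=1010 VS?F → skip
[7] flags=1010 LT?T → r1=0x9f
[8] flags=0000 → (cmp)
[9] flags=0000 CC?T → r3=0xb6
[10] flags=0000 CS?F → skip
[11] flags=0000 NE?T → r0=0x72

VAL = 0xb6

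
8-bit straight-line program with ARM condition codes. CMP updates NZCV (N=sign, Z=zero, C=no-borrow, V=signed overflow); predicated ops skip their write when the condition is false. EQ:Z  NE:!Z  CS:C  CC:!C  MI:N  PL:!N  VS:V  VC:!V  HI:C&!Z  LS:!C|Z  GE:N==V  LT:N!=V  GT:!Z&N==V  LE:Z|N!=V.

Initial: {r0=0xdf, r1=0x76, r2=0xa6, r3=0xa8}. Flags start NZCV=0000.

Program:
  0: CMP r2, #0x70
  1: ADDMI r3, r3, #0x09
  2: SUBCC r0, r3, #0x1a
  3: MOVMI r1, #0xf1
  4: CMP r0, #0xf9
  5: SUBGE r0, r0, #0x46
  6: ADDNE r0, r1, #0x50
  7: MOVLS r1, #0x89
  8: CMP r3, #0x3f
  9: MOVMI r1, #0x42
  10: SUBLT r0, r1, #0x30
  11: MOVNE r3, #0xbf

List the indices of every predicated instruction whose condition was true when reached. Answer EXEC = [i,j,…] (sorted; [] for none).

EXEC = [6,7,10,11]

[0] flags=0011 → (cmp)
[1] flags=0011 MI?F → skip
[2] flags=0011 CC?F → skip
[3] flags=0011 MI?F → skip
[4] flags=1000 → (cmp)
[5] flags=1000 GE?F → skip
[6] flags=1000 NE?T → r0=0xc6
[7] flags=1000 LS?T → r1=0x89
[8] flags=0011 → (cmp)
[9] flags=0011 MI?F → skip
[10] flags=0011 LT?T → r0=0x59
[11] flags=0011 NE?T → r3=0xbf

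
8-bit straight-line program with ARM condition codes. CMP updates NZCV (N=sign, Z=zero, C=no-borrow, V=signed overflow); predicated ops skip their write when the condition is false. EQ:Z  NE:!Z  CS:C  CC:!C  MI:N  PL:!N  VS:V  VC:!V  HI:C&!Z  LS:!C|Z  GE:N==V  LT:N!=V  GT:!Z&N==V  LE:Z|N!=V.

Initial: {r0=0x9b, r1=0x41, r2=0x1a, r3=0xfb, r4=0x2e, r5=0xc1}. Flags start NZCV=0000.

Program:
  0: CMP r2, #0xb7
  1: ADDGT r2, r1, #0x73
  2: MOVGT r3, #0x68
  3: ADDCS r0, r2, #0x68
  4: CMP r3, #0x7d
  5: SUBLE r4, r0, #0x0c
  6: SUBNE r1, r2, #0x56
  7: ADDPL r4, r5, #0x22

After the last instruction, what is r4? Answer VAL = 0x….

VAL = 0x8f

0: ✓ CMP  NZCV=0000
1: ✓ ADDGT  r2←0xb4
2: ✓ MOVGT  r3←0x68
3: · ADDCS
4: ✓ CMP  NZCV=1000
5: ✓ SUBLE  r4←0x8f
6: ✓ SUBNE  r1←0x5e
7: · ADDPL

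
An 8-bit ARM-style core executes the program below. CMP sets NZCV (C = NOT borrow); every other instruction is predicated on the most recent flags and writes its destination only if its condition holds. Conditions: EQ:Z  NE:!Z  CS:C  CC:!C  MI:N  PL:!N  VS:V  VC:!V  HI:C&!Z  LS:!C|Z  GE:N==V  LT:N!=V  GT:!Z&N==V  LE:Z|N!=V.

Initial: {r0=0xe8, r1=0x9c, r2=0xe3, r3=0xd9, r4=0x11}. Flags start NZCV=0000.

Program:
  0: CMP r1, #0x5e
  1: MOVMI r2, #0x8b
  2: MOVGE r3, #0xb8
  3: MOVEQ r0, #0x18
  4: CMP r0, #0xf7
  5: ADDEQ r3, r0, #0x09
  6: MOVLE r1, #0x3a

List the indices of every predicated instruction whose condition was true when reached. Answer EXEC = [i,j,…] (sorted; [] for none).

EXEC = [6]

[0] flags=0011 → (cmp)
[1] flags=0011 MI?F → skip
[2] flags=0011 GE?F → skip
[3] flags=0011 EQ?F → skip
[4] flags=1000 → (cmp)
[5] flags=1000 EQ?F → skip
[6] flags=1000 LE?T → r1=0x3a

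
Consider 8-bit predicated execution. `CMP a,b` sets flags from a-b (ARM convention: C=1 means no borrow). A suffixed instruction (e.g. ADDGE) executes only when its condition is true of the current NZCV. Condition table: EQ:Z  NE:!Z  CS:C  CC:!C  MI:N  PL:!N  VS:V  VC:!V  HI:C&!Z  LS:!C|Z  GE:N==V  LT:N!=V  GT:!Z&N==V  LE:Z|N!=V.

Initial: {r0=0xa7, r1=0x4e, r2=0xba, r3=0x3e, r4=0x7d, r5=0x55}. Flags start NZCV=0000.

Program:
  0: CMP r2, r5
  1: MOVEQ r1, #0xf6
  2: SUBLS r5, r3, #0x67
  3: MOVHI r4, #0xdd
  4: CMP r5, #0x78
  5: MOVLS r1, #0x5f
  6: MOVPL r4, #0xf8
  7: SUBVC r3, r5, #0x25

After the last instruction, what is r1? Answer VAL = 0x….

0: ✓ CMP  NZCV=0011
1: · MOVEQ
2: · SUBLS
3: ✓ MOVHI  r4←0xdd
4: ✓ CMP  NZCV=1000
5: ✓ MOVLS  r1←0x5f
6: · MOVPL
7: ✓ SUBVC  r3←0x30

VAL = 0x5f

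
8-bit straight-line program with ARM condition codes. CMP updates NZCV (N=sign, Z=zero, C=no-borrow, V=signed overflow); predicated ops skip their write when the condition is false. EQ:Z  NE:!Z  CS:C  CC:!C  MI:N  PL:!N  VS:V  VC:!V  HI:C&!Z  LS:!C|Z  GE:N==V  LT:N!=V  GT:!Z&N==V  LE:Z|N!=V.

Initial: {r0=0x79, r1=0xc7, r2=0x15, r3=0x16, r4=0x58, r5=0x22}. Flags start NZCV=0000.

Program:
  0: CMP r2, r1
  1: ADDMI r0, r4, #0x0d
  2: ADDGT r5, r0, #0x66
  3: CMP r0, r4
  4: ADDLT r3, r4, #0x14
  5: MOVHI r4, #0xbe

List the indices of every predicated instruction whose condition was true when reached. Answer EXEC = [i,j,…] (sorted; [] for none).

0: ✓ CMP  NZCV=0000
1: · ADDMI
2: ✓ ADDGT  r5←0xdf
3: ✓ CMP  NZCV=0010
4: · ADDLT
5: ✓ MOVHI  r4←0xbe

EXEC = [2,5]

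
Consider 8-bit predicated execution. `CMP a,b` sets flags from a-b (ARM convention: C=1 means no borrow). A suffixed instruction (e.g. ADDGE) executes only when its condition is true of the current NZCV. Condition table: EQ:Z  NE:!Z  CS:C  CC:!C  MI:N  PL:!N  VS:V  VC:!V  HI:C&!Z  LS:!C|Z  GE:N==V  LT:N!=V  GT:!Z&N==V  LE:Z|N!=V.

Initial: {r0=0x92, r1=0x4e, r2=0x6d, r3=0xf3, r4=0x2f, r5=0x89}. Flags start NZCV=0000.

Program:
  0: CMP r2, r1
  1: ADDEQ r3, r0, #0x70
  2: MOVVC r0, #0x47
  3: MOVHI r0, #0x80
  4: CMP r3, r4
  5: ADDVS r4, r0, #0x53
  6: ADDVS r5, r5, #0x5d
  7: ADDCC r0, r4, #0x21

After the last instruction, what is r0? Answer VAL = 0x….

0: ✓ CMP  NZCV=0010
1: · ADDEQ
2: ✓ MOVVC  r0←0x47
3: ✓ MOVHI  r0←0x80
4: ✓ CMP  NZCV=1010
5: · ADDVS
6: · ADDVS
7: · ADDCC

VAL = 0x80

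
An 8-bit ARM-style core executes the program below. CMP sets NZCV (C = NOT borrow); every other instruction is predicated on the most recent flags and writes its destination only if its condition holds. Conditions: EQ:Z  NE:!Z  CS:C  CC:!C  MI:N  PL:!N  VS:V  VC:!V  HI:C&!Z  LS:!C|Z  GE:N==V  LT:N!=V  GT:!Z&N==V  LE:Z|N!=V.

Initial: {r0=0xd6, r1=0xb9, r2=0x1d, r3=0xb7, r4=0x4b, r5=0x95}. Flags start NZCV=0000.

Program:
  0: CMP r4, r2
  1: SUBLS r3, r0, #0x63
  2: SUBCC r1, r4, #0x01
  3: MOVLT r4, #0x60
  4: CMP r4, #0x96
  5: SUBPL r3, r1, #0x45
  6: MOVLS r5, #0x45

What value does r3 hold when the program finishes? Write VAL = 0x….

VAL = 0xb7

[0] flags=0010 → (cmp)
[1] flags=0010 LS?F → skip
[2] flags=0010 CC?F → skip
[3] flags=0010 LT?F → skip
[4] flags=1001 → (cmp)
[5] flags=1001 PL?F → skip
[6] flags=1001 LS?T → r5=0x45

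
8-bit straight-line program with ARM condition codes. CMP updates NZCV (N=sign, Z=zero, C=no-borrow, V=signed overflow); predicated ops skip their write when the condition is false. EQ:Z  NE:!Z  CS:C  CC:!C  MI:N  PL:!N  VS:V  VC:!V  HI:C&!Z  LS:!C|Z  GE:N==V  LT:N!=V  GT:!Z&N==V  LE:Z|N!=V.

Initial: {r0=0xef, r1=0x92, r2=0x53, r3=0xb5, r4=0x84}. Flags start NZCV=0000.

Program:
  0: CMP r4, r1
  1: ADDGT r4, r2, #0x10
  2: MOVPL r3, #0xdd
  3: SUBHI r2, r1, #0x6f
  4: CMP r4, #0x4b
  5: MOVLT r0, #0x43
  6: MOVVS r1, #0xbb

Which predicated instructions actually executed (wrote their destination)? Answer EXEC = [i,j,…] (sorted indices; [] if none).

EXEC = [5,6]

[0] flags=1000 → (cmp)
[1] flags=1000 GT?F → skip
[2] flags=1000 PL?F → skip
[3] flags=1000 HI?F → skip
[4] flags=0011 → (cmp)
[5] flags=0011 LT?T → r0=0x43
[6] flags=0011 VS?T → r1=0xbb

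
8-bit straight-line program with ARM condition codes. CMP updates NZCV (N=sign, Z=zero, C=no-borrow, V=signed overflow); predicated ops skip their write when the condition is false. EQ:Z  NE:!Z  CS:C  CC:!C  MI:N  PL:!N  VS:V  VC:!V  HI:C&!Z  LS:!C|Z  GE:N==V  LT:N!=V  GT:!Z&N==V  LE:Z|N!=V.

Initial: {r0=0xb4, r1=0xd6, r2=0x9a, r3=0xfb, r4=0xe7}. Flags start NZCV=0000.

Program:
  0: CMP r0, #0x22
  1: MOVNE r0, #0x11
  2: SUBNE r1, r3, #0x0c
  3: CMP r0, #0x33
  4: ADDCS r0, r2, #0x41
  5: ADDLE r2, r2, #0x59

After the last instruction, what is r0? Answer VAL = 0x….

VAL = 0x11

0: ✓ CMP  NZCV=1010
1: ✓ MOVNE  r0←0x11
2: ✓ SUBNE  r1←0xef
3: ✓ CMP  NZCV=1000
4: · ADDCS
5: ✓ ADDLE  r2←0xf3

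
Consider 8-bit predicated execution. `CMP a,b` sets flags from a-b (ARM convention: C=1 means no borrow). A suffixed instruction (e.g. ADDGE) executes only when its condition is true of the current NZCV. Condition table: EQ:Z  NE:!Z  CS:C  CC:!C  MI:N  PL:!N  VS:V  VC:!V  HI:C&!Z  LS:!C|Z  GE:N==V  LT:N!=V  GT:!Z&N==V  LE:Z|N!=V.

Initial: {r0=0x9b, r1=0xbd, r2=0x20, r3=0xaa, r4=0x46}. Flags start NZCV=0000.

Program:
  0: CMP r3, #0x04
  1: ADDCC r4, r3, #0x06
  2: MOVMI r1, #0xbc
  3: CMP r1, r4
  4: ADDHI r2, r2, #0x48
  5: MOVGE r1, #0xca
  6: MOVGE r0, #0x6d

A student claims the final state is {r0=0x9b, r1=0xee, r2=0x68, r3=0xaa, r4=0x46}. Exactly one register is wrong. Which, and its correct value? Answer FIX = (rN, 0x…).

0: ✓ CMP  NZCV=1010
1: · ADDCC
2: ✓ MOVMI  r1←0xbc
3: ✓ CMP  NZCV=0011
4: ✓ ADDHI  r2←0x68
5: · MOVGE
6: · MOVGE

FIX = (r1, 0xbc)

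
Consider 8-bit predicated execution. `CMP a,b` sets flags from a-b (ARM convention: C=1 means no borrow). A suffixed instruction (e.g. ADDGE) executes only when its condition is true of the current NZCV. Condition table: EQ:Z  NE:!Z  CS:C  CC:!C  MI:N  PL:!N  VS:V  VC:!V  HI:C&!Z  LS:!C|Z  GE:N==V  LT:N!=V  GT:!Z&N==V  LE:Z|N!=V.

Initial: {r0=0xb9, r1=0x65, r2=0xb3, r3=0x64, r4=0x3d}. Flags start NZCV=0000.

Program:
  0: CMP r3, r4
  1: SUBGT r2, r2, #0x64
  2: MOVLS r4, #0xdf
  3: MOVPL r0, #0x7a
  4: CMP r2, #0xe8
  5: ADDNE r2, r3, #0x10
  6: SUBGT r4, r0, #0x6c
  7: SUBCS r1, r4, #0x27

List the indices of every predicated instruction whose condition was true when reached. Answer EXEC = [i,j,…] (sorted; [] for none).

EXEC = [1,3,5,6]

0: ✓ CMP  NZCV=0010
1: ✓ SUBGT  r2←0x4f
2: · MOVLS
3: ✓ MOVPL  r0←0x7a
4: ✓ CMP  NZCV=0000
5: ✓ ADDNE  r2←0x74
6: ✓ SUBGT  r4←0x0e
7: · SUBCS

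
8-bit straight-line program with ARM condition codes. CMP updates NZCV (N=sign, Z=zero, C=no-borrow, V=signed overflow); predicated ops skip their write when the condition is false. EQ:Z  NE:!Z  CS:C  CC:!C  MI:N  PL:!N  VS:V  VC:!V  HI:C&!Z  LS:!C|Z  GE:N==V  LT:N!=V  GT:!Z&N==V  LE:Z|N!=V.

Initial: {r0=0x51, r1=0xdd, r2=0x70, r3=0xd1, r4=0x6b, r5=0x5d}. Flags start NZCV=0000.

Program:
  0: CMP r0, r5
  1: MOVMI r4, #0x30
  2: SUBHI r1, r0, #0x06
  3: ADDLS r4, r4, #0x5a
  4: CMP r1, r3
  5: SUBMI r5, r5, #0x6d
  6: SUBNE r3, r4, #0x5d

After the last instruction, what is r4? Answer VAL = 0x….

VAL = 0x8a

[0] flags=1000 → (cmp)
[1] flags=1000 MI?T → r4=0x30
[2] flags=1000 HI?F → skip
[3] flags=1000 LS?T → r4=0x8a
[4] flags=0010 → (cmp)
[5] flags=0010 MI?F → skip
[6] flags=0010 NE?T → r3=0x2d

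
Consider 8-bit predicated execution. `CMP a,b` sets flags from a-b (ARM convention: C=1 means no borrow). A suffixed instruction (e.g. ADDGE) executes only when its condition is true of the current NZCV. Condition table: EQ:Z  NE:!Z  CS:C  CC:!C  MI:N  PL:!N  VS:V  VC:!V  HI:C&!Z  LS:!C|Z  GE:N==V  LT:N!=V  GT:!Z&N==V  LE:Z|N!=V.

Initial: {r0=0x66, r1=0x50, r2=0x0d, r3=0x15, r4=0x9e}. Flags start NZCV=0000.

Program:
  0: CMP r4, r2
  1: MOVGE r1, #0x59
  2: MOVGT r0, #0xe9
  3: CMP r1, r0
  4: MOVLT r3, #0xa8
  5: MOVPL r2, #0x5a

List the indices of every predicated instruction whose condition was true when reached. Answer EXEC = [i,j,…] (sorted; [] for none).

[0] flags=1010 → (cmp)
[1] flags=1010 GE?F → skip
[2] flags=1010 GT?F → skip
[3] flags=1000 → (cmp)
[4] flags=1000 LT?T → r3=0xa8
[5] flags=1000 PL?F → skip

EXEC = [4]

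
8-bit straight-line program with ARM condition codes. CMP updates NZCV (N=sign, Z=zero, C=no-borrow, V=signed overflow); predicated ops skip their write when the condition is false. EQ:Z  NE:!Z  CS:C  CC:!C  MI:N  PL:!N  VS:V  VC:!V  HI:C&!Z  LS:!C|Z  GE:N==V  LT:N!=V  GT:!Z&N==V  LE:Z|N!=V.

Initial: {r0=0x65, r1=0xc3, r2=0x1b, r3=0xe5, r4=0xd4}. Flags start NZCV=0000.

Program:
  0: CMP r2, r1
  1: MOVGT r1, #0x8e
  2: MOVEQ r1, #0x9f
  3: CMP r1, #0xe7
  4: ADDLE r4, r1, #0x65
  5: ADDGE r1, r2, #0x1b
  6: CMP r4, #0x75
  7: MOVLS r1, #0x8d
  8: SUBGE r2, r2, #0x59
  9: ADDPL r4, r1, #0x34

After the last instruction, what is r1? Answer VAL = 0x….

[0] flags=0000 → (cmp)
[1] flags=0000 GT?T → r1=0x8e
[2] flags=0000 EQ?F → skip
[3] flags=1000 → (cmp)
[4] flags=1000 LE?T → r4=0xf3
[5] flags=1000 GE?F → skip
[6] flags=0011 → (cmp)
[7] flags=0011 LS?F → skip
[8] flags=0011 GE?F → skip
[9] flags=0011 PL?T → r4=0xc2

VAL = 0x8e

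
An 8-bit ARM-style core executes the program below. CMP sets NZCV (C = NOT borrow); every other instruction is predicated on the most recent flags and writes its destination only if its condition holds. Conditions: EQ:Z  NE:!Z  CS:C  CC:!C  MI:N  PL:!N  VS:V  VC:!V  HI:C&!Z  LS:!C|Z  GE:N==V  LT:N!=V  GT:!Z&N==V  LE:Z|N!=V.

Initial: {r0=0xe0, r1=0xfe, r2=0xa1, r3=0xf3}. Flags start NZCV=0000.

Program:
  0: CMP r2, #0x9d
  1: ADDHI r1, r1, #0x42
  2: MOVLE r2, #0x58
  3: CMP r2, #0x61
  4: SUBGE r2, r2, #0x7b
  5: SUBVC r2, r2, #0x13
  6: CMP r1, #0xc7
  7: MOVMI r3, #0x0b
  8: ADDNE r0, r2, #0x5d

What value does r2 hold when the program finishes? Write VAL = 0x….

0: ✓ CMP  NZCV=0010
1: ✓ ADDHI  r1←0x40
2: · MOVLE
3: ✓ CMP  NZCV=0011
4: · SUBGE
5: · SUBVC
6: ✓ CMP  NZCV=0000
7: · MOVMI
8: ✓ ADDNE  r0←0xfe

VAL = 0xa1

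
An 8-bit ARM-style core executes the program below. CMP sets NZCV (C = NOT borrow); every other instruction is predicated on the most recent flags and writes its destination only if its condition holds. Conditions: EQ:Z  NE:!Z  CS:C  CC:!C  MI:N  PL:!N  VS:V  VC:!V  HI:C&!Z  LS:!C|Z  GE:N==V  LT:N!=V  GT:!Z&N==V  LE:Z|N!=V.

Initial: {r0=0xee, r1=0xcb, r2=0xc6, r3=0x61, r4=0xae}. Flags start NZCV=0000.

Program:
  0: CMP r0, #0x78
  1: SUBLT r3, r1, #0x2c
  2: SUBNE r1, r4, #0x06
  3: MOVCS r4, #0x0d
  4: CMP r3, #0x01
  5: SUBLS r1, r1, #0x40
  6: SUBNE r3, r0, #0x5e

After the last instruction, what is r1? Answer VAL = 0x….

VAL = 0xa8

[0] flags=0011 → (cmp)
[1] flags=0011 LT?T → r3=0x9f
[2] flags=0011 NE?T → r1=0xa8
[3] flags=0011 CS?T → r4=0x0d
[4] flags=1010 → (cmp)
[5] flags=1010 LS?F → skip
[6] flags=1010 NE?T → r3=0x90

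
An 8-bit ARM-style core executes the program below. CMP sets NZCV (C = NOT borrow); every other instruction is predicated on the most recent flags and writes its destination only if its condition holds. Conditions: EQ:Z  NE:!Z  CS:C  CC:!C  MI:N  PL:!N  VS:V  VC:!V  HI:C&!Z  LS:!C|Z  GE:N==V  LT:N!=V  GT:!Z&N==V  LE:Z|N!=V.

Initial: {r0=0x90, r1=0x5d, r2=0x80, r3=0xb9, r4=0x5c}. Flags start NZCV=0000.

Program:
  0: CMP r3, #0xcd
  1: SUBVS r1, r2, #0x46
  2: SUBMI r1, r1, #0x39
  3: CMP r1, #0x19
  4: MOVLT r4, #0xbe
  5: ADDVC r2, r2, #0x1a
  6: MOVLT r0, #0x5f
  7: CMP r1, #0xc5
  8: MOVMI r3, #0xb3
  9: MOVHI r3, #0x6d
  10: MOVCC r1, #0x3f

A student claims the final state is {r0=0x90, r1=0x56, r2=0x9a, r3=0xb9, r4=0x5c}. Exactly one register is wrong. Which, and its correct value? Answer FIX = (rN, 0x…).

0: ✓ CMP  NZCV=1000
1: · SUBVS
2: ✓ SUBMI  r1←0x24
3: ✓ CMP  NZCV=0010
4: · MOVLT
5: ✓ ADDVC  r2←0x9a
6: · MOVLT
7: ✓ CMP  NZCV=0000
8: · MOVMI
9: · MOVHI
10: ✓ MOVCC  r1←0x3f

FIX = (r1, 0x3f)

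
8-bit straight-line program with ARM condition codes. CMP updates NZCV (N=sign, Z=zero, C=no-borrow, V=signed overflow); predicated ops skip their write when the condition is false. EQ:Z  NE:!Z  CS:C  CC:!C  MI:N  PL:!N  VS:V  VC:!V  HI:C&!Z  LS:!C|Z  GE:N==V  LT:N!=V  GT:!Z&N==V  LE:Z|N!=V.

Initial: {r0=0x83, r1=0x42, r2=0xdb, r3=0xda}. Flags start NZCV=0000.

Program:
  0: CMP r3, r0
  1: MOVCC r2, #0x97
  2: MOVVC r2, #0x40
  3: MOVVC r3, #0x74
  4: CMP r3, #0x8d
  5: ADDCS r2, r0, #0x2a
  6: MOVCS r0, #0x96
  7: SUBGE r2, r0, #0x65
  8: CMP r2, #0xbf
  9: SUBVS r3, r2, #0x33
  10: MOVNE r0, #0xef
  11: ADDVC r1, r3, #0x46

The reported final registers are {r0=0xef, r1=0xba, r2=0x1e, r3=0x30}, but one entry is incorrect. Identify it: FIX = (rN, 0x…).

FIX = (r3, 0x74)

0: ✓ CMP  NZCV=0010
1: · MOVCC
2: ✓ MOVVC  r2←0x40
3: ✓ MOVVC  r3←0x74
4: ✓ CMP  NZCV=1001
5: · ADDCS
6: · MOVCS
7: ✓ SUBGE  r2←0x1e
8: ✓ CMP  NZCV=0000
9: · SUBVS
10: ✓ MOVNE  r0←0xef
11: ✓ ADDVC  r1←0xba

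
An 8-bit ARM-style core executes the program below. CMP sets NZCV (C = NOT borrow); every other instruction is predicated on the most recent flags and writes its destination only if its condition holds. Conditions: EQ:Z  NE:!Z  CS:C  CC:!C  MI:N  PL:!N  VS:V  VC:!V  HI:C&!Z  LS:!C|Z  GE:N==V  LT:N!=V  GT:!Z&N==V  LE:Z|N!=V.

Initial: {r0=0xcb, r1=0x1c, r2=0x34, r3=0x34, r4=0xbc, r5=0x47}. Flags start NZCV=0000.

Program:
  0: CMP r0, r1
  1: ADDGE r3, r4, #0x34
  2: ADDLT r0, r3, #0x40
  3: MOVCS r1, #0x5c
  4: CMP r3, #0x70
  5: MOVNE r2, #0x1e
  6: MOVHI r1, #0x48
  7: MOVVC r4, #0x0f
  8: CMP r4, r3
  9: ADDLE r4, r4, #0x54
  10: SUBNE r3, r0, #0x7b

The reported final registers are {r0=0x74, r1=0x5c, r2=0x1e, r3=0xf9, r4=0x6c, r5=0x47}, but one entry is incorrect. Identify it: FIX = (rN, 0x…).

FIX = (r4, 0x63)

[0] flags=1010 → (cmp)
[1] flags=1010 GE?F → skip
[2] flags=1010 LT?T → r0=0x74
[3] flags=1010 CS?T → r1=0x5c
[4] flags=1000 → (cmp)
[5] flags=1000 NE?T → r2=0x1e
[6] flags=1000 HI?F → skip
[7] flags=1000 VC?T → r4=0x0f
[8] flags=1000 → (cmp)
[9] flags=1000 LE?T → r4=0x63
[10] flags=1000 NE?T → r3=0xf9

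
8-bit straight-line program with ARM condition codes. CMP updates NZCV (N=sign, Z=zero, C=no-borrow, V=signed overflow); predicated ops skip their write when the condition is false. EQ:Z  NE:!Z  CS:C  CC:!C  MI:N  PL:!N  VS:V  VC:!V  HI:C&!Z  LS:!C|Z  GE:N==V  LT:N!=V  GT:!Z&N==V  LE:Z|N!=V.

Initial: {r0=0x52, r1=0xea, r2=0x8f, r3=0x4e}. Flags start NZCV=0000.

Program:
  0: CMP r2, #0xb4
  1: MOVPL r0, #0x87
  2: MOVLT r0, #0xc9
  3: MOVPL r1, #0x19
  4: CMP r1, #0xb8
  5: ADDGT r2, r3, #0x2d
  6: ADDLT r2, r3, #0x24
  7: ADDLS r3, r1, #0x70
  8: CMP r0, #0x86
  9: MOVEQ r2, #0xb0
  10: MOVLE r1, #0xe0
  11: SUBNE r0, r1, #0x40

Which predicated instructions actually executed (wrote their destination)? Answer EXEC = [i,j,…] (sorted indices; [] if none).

[0] flags=1000 → (cmp)
[1] flags=1000 PL?F → skip
[2] flags=1000 LT?T → r0=0xc9
[3] flags=1000 PL?F → skip
[4] flags=0010 → (cmp)
[5] flags=0010 GT?T → r2=0x7b
[6] flags=0010 LT?F → skip
[7] flags=0010 LS?F → skip
[8] flags=0010 → (cmp)
[9] flags=0010 EQ?F → skip
[10] flags=0010 LE?F → skip
[11] flags=0010 NE?T → r0=0xaa

EXEC = [2,5,11]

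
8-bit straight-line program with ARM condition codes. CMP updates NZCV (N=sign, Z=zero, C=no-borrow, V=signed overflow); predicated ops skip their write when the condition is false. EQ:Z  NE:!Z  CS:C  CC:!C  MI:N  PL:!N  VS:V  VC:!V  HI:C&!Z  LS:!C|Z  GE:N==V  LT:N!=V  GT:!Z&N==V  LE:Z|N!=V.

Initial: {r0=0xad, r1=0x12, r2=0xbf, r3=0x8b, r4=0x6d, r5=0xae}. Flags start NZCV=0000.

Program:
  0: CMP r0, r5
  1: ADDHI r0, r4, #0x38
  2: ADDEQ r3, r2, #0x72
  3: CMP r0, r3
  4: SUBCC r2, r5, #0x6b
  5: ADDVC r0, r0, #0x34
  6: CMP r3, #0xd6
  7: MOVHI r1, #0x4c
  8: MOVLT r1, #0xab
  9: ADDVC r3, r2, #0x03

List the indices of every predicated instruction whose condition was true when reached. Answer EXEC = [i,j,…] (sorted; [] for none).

EXEC = [5,8,9]

0: ✓ CMP  NZCV=1000
1: · ADDHI
2: · ADDEQ
3: ✓ CMP  NZCV=0010
4: · SUBCC
5: ✓ ADDVC  r0←0xe1
6: ✓ CMP  NZCV=1000
7: · MOVHI
8: ✓ MOVLT  r1←0xab
9: ✓ ADDVC  r3←0xc2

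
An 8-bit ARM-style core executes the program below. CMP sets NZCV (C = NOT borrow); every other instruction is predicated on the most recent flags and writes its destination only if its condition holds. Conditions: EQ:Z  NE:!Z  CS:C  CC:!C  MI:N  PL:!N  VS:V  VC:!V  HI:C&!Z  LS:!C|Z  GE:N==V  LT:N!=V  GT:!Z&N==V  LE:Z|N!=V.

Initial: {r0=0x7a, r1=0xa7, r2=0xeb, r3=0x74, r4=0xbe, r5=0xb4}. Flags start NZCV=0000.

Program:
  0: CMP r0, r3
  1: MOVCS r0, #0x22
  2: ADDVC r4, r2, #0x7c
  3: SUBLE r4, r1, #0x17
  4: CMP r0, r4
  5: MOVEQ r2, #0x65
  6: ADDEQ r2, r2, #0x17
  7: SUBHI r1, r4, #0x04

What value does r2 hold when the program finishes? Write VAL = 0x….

[0] flags=0010 → (cmp)
[1] flags=0010 CS?T → r0=0x22
[2] flags=0010 VC?T → r4=0x67
[3] flags=0010 LE?F → skip
[4] flags=1000 → (cmp)
[5] flags=1000 EQ?F → skip
[6] flags=1000 EQ?F → skip
[7] flags=1000 HI?F → skip

VAL = 0xeb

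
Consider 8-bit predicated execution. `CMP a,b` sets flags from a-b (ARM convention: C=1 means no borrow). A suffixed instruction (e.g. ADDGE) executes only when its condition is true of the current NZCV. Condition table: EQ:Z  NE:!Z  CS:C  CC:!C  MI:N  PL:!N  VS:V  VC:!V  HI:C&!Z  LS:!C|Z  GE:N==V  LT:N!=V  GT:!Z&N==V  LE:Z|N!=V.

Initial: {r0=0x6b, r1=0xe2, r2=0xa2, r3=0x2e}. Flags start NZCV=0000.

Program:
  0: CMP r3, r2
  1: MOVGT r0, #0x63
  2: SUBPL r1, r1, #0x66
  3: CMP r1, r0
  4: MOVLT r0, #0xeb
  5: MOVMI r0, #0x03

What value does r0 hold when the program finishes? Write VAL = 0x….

[0] flags=1001 → (cmp)
[1] flags=1001 GT?T → r0=0x63
[2] flags=1001 PL?F → skip
[3] flags=0011 → (cmp)
[4] flags=0011 LT?T → r0=0xeb
[5] flags=0011 MI?F → skip

VAL = 0xeb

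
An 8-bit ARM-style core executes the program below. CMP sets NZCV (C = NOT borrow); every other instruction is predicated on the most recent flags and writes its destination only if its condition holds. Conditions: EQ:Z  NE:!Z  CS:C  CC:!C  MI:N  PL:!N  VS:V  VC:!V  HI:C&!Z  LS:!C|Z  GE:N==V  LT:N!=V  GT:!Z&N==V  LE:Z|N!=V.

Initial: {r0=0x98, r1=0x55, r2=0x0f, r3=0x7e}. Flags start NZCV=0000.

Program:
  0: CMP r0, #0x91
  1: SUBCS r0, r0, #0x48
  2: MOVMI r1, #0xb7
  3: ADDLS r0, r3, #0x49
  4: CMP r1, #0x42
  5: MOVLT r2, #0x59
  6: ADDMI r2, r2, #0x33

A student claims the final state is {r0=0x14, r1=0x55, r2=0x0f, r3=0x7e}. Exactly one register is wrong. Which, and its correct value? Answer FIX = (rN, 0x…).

0: ✓ CMP  NZCV=0010
1: ✓ SUBCS  r0←0x50
2: · MOVMI
3: · ADDLS
4: ✓ CMP  NZCV=0010
5: · MOVLT
6: · ADDMI

FIX = (r0, 0x50)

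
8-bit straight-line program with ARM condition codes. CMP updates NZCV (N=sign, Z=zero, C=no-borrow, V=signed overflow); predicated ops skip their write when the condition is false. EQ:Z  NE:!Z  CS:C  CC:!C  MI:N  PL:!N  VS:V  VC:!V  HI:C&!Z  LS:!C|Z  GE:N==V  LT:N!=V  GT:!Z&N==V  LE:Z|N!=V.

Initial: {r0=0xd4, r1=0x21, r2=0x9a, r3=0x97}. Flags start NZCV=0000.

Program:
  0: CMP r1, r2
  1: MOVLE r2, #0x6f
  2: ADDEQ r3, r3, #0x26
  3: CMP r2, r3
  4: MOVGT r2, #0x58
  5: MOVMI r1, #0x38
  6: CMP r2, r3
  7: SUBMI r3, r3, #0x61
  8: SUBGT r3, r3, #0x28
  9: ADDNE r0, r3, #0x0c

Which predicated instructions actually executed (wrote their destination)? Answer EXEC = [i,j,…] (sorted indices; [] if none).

EXEC = [4,7,8,9]

0: ✓ CMP  NZCV=1001
1: · MOVLE
2: · ADDEQ
3: ✓ CMP  NZCV=0010
4: ✓ MOVGT  r2←0x58
5: · MOVMI
6: ✓ CMP  NZCV=1001
7: ✓ SUBMI  r3←0x36
8: ✓ SUBGT  r3←0x0e
9: ✓ ADDNE  r0←0x1a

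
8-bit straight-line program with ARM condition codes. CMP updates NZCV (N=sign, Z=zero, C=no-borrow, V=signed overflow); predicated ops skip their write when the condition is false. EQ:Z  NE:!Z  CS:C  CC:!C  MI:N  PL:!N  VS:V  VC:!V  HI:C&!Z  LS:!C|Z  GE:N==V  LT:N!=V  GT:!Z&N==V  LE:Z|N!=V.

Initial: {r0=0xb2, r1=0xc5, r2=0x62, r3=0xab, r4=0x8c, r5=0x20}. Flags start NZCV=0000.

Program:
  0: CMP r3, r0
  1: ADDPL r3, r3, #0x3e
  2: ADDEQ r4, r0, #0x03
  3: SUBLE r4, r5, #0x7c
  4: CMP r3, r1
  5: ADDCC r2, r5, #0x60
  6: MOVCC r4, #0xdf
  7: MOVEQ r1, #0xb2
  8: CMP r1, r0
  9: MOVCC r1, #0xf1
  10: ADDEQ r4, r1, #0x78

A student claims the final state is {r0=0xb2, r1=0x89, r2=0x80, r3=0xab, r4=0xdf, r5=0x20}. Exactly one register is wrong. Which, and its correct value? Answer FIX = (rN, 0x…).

[0] flags=1000 → (cmp)
[1] flags=1000 PL?F → skip
[2] flags=1000 EQ?F → skip
[3] flags=1000 LE?T → r4=0xa4
[4] flags=1000 → (cmp)
[5] flags=1000 CC?T → r2=0x80
[6] flags=1000 CC?T → r4=0xdf
[7] flags=1000 EQ?F → skip
[8] flags=0010 → (cmp)
[9] flags=0010 CC?F → skip
[10] flags=0010 EQ?F → skip

FIX = (r1, 0xc5)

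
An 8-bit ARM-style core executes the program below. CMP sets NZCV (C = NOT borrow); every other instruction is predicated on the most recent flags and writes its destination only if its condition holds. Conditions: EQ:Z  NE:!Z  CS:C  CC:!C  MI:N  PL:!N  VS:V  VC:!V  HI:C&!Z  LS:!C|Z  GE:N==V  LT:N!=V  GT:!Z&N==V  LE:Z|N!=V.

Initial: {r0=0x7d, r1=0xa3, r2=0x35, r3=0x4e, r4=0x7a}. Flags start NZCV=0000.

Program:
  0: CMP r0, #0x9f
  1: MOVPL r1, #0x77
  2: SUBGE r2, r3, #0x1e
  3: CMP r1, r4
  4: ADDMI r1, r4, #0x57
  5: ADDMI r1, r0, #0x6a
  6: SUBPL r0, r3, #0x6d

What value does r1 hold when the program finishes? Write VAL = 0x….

0: ✓ CMP  NZCV=1001
1: · MOVPL
2: ✓ SUBGE  r2←0x30
3: ✓ CMP  NZCV=0011
4: · ADDMI
5: · ADDMI
6: ✓ SUBPL  r0←0xe1

VAL = 0xa3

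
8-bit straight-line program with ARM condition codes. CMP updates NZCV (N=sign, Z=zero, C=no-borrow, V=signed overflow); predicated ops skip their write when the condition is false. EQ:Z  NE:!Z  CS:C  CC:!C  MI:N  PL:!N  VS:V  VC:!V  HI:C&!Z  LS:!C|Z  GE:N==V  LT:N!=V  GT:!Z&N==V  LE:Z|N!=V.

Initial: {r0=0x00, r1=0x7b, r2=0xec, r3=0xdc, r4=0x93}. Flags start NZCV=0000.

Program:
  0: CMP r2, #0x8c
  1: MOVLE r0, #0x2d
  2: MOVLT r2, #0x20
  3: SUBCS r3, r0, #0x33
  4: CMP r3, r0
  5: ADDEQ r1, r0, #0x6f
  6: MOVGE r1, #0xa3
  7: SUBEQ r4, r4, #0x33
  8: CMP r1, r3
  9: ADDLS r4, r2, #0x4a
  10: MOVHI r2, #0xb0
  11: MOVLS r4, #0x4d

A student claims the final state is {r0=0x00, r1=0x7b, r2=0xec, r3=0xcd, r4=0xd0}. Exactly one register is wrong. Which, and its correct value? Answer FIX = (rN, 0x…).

[0] flags=0010 → (cmp)
[1] flags=0010 LE?F → skip
[2] flags=0010 LT?F → skip
[3] flags=0010 CS?T → r3=0xcd
[4] flags=1010 → (cmp)
[5] flags=1010 EQ?F → skip
[6] flags=1010 GE?F → skip
[7] flags=1010 EQ?F → skip
[8] flags=1001 → (cmp)
[9] flags=1001 LS?T → r4=0x36
[10] flags=1001 HI?F → skip
[11] flags=1001 LS?T → r4=0x4d

FIX = (r4, 0x4d)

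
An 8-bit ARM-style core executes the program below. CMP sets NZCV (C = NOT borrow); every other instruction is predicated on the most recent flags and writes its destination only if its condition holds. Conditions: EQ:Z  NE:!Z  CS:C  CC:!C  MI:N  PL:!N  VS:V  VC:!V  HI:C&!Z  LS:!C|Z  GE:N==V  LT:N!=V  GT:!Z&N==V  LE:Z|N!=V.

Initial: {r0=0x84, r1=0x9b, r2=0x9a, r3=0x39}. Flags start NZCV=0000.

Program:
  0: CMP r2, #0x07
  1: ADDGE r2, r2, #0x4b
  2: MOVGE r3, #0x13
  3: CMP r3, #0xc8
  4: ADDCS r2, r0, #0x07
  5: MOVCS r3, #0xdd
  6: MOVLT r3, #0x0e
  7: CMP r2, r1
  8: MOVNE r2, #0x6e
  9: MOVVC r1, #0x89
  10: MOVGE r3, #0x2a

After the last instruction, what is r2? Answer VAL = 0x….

VAL = 0x6e

[0] flags=1010 → (cmp)
[1] flags=1010 GE?F → skip
[2] flags=1010 GE?F → skip
[3] flags=0000 → (cmp)
[4] flags=0000 CS?F → skip
[5] flags=0000 CS?F → skip
[6] flags=0000 LT?F → skip
[7] flags=1000 → (cmp)
[8] flags=1000 NE?T → r2=0x6e
[9] flags=1000 VC?T → r1=0x89
[10] flags=1000 GE?F → skip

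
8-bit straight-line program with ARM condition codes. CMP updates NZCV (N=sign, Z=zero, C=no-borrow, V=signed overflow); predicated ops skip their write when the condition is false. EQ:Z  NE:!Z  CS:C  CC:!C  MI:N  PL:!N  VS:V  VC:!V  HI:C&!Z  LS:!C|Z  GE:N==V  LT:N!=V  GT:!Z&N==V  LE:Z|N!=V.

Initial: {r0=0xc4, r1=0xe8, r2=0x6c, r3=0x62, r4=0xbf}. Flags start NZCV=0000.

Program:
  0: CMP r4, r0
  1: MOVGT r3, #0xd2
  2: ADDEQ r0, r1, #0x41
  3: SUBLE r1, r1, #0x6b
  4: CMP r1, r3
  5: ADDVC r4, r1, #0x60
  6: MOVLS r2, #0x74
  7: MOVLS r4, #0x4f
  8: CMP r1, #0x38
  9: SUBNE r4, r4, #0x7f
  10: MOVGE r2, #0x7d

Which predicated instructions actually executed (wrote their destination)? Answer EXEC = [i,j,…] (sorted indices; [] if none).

EXEC = [3,5,9,10]

0: ✓ CMP  NZCV=1000
1: · MOVGT
2: · ADDEQ
3: ✓ SUBLE  r1←0x7d
4: ✓ CMP  NZCV=0010
5: ✓ ADDVC  r4←0xdd
6: · MOVLS
7: · MOVLS
8: ✓ CMP  NZCV=0010
9: ✓ SUBNE  r4←0x5e
10: ✓ MOVGE  r2←0x7d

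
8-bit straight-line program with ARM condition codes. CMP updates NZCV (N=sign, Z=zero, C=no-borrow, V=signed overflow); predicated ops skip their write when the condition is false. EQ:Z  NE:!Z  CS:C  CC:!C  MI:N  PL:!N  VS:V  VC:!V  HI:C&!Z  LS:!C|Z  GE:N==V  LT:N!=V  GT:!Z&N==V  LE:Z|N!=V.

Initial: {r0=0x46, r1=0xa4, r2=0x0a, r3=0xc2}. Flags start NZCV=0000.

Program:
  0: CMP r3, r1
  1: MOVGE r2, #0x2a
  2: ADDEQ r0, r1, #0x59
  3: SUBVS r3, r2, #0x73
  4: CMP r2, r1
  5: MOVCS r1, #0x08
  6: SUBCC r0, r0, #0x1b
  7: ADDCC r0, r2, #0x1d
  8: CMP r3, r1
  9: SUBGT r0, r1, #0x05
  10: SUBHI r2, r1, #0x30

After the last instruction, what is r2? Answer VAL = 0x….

VAL = 0x74

[0] flags=0010 → (cmp)
[1] flags=0010 GE?T → r2=0x2a
[2] flags=0010 EQ?F → skip
[3] flags=0010 VS?F → skip
[4] flags=1001 → (cmp)
[5] flags=1001 CS?F → skip
[6] flags=1001 CC?T → r0=0x2b
[7] flags=1001 CC?T → r0=0x47
[8] flags=0010 → (cmp)
[9] flags=0010 GT?T → r0=0x9f
[10] flags=0010 HI?T → r2=0x74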